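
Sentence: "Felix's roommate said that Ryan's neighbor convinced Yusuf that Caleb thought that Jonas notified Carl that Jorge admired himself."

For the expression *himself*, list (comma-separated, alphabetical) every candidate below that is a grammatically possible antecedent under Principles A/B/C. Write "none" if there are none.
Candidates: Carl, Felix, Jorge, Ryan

Jorge

*himself* is a reflexive; Principle A requires it to be bound within its binding domain — the clause headed by 'admired'.
— Carl: object of the clause headed by 'notified'; c-commands the reflexive but lies outside its binding domain — cannot bind it (Principle A).
— Felix: possessor inside the subject DP of the matrix clause; does not c-command the reflexive — cannot bind it (Principle A).
— Jorge: subject of the clause headed by 'admired'; c-commands the reflexive within its binding domain — allowed (Principle A).
— Ryan: possessor inside the subject DP of the clause headed by 'convinced'; does not c-command the reflexive — cannot bind it (Principle A).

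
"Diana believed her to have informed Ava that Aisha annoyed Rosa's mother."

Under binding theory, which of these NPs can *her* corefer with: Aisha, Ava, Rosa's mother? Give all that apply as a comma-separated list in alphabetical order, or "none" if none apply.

*her* is a pronoun; Principle B requires it to be free in its binding domain — the matrix clause.
— Aisha: subject of the clause headed by 'annoyed'; is c-commanded by the pronoun; coreference would bind this R-expression — blocked (Principle C).
— Ava: object of the clause headed by 'informed'; is c-commanded by the pronoun; coreference would bind this R-expression — blocked (Principle C).
— Rosa's mother: object of the clause headed by 'annoyed'; is c-commanded by the pronoun; coreference would bind this R-expression — blocked (Principle C).

none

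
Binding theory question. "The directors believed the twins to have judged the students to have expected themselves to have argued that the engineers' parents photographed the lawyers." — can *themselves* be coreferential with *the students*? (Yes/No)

*themselves* is a reflexive; Principle A requires it to be bound within its binding domain — the clause headed by 'expected'.
— the students: subject of the clause headed by 'expected'; c-commands the reflexive within its binding domain — allowed (Principle A).

Yes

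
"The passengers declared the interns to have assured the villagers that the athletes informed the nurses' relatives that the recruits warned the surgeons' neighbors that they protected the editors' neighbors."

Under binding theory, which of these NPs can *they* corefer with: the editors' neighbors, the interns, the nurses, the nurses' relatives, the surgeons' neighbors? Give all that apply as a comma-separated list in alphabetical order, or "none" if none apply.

*they* is a pronoun; Principle B requires it to be free in its binding domain — the clause headed by 'protected'.
— the editors' neighbors: object of the clause headed by 'protected'; is c-commanded by the pronoun; coreference would bind this R-expression — blocked (Principle C).
— the interns: subject of the clause headed by 'assured'; c-commands the pronoun but lies outside its binding domain — allowed.
— the nurses: possessor inside the object DP of the clause headed by 'informed'; does not c-command the pronoun — Principle B does not apply; allowed.
— the nurses' relatives: object of the clause headed by 'informed'; c-commands the pronoun but lies outside its binding domain — allowed.
— the surgeons' neighbors: object of the clause headed by 'warned'; c-commands the pronoun but lies outside its binding domain — allowed.

the interns, the nurses, the nurses' relatives, the surgeons' neighbors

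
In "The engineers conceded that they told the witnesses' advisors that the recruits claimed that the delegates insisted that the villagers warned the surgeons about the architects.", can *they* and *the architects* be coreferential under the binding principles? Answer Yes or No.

*the architects* is an R-expression; Principle C requires it to be free (not bound by any c-commanding expression).
— they: subject of the clause headed by 'told'; the pronoun c-commands the R-expression — coreference blocked (Principle C).

No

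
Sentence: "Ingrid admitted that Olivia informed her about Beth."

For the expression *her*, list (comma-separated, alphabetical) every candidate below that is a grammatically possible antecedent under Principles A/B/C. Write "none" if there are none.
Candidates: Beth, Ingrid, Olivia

Ingrid

*her* is a pronoun; Principle B requires it to be free in its binding domain — the clause headed by 'informed'.
— Beth: second object of the clause headed by 'informed'; is c-commanded by the pronoun; coreference would bind this R-expression — blocked (Principle C).
— Ingrid: subject of the matrix clause; c-commands the pronoun but lies outside its binding domain — allowed.
— Olivia: subject of the clause headed by 'informed'; c-commands the pronoun within its binding domain — blocked (Principle B).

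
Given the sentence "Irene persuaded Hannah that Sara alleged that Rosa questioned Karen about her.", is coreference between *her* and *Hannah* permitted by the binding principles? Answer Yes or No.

*her* is a pronoun; Principle B requires it to be free in its binding domain — the clause headed by 'questioned'.
— Hannah: object of the matrix clause; c-commands the pronoun but lies outside its binding domain — allowed.

Yes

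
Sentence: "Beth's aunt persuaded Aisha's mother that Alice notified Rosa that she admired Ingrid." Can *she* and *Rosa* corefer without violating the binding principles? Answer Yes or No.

*Rosa* is an R-expression; Principle C requires it to be free (not bound by any c-commanding expression).
— she: subject of the clause headed by 'admired'; the pronoun does not c-command the R-expression — coreference allowed.

Yes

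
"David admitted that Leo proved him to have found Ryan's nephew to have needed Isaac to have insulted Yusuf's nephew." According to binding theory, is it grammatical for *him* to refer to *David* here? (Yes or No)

*David* is an R-expression; Principle C requires it to be free (not bound by any c-commanding expression).
— him: subject of the clause headed by 'found'; the pronoun does not c-command the R-expression — coreference allowed.

Yes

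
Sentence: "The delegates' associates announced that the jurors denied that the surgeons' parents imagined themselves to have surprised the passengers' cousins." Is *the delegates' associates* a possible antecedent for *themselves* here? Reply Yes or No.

*themselves* is a reflexive; Principle A requires it to be bound within its binding domain — the clause headed by 'imagined'.
— the delegates' associates: subject of the matrix clause; c-commands the reflexive but lies outside its binding domain — cannot bind it (Principle A).

No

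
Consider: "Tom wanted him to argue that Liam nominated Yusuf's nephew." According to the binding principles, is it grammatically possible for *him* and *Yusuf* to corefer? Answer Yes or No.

No

*him* is a pronoun; Principle B requires it to be free in its binding domain — the matrix clause.
— Yusuf: possessor inside the object DP of the clause headed by 'nominated'; is c-commanded by the pronoun; coreference would bind this R-expression — blocked (Principle C).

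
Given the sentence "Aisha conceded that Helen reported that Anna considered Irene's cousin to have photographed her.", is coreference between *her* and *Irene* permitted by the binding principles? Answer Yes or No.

*her* is a pronoun; Principle B requires it to be free in its binding domain — the clause headed by 'photographed'.
— Irene: possessor inside the subject DP of the clause headed by 'photographed'; does not c-command the pronoun — Principle B does not apply; allowed.

Yes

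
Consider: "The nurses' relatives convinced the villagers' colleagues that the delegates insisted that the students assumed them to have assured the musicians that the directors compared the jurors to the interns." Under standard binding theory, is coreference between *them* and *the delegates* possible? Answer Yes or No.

*the delegates* is an R-expression; Principle C requires it to be free (not bound by any c-commanding expression).
— them: subject of the clause headed by 'assured'; the pronoun does not c-command the R-expression — coreference allowed.

Yes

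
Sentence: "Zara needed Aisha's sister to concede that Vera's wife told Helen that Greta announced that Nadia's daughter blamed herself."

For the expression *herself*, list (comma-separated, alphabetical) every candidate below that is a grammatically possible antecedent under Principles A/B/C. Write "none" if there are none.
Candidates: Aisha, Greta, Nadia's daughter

Nadia's daughter

*herself* is a reflexive; Principle A requires it to be bound within its binding domain — the clause headed by 'blamed'.
— Aisha: possessor inside the subject DP of the clause headed by 'concede'; does not c-command the reflexive — cannot bind it (Principle A).
— Greta: subject of the clause headed by 'announced'; c-commands the reflexive but lies outside its binding domain — cannot bind it (Principle A).
— Nadia's daughter: subject of the clause headed by 'blamed'; c-commands the reflexive within its binding domain — allowed (Principle A).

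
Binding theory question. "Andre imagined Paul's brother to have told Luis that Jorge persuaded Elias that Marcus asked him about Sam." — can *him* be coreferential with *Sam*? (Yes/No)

*him* is a pronoun; Principle B requires it to be free in its binding domain — the clause headed by 'asked'.
— Sam: second object of the clause headed by 'asked'; is c-commanded by the pronoun; coreference would bind this R-expression — blocked (Principle C).

No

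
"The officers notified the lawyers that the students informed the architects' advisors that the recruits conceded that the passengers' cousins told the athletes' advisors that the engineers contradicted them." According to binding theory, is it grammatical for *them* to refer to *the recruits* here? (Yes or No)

*the recruits* is an R-expression; Principle C requires it to be free (not bound by any c-commanding expression).
— them: object of the clause headed by 'contradicted'; the pronoun does not c-command the R-expression — coreference allowed.

Yes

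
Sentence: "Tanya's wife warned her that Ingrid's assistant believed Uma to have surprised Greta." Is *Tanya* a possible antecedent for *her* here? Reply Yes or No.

*her* is a pronoun; Principle B requires it to be free in its binding domain — the matrix clause.
— Tanya: possessor inside the subject DP of the matrix clause; does not c-command the pronoun — Principle B does not apply; allowed.

Yes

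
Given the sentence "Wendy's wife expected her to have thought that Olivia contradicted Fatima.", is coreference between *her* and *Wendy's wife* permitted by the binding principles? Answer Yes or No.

No

*her* is a pronoun; Principle B requires it to be free in its binding domain — the matrix clause.
— Wendy's wife: subject of the matrix clause; c-commands the pronoun within its binding domain — blocked (Principle B).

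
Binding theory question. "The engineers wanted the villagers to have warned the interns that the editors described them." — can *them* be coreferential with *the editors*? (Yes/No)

No

*them* is a pronoun; Principle B requires it to be free in its binding domain — the clause headed by 'described'.
— the editors: subject of the clause headed by 'described'; c-commands the pronoun within its binding domain — blocked (Principle B).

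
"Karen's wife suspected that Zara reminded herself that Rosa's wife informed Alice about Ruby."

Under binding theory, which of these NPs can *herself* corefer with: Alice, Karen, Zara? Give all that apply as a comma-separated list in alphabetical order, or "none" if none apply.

Zara

*herself* is a reflexive; Principle A requires it to be bound within its binding domain — the clause headed by 'reminded'.
— Alice: object of the clause headed by 'informed'; does not c-command the reflexive — cannot bind it (Principle A).
— Karen: possessor inside the subject DP of the matrix clause; does not c-command the reflexive — cannot bind it (Principle A).
— Zara: subject of the clause headed by 'reminded'; c-commands the reflexive within its binding domain — allowed (Principle A).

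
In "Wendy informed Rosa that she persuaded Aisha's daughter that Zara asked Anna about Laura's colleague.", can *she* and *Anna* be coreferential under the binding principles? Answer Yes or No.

No

*Anna* is an R-expression; Principle C requires it to be free (not bound by any c-commanding expression).
— she: subject of the clause headed by 'persuaded'; the pronoun c-commands the R-expression — coreference blocked (Principle C).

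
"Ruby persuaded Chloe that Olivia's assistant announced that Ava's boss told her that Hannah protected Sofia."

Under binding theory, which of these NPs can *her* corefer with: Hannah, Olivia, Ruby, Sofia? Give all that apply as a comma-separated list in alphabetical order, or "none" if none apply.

Olivia, Ruby

*her* is a pronoun; Principle B requires it to be free in its binding domain — the clause headed by 'told'.
— Hannah: subject of the clause headed by 'protected'; is c-commanded by the pronoun; coreference would bind this R-expression — blocked (Principle C).
— Olivia: possessor inside the subject DP of the clause headed by 'announced'; does not c-command the pronoun — Principle B does not apply; allowed.
— Ruby: subject of the matrix clause; c-commands the pronoun but lies outside its binding domain — allowed.
— Sofia: object of the clause headed by 'protected'; is c-commanded by the pronoun; coreference would bind this R-expression — blocked (Principle C).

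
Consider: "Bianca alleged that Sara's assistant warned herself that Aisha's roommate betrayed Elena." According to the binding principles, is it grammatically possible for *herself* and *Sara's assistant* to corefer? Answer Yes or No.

*herself* is a reflexive; Principle A requires it to be bound within its binding domain — the clause headed by 'warned'.
— Sara's assistant: subject of the clause headed by 'warned'; c-commands the reflexive within its binding domain — allowed (Principle A).

Yes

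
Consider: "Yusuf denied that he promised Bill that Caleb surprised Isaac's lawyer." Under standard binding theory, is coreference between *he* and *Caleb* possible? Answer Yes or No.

No

*Caleb* is an R-expression; Principle C requires it to be free (not bound by any c-commanding expression).
— he: subject of the clause headed by 'promised'; the pronoun c-commands the R-expression — coreference blocked (Principle C).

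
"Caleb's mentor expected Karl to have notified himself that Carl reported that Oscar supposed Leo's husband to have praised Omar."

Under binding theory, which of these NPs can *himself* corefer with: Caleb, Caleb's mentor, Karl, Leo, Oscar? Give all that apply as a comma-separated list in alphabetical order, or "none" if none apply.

Karl

*himself* is a reflexive; Principle A requires it to be bound within its binding domain — the clause headed by 'notified'.
— Caleb: possessor inside the subject DP of the matrix clause; does not c-command the reflexive — cannot bind it (Principle A).
— Caleb's mentor: subject of the matrix clause; c-commands the reflexive but lies outside its binding domain — cannot bind it (Principle A).
— Karl: subject of the clause headed by 'notified'; c-commands the reflexive within its binding domain — allowed (Principle A).
— Leo: possessor inside the subject DP of the clause headed by 'praised'; does not c-command the reflexive — cannot bind it (Principle A).
— Oscar: subject of the clause headed by 'supposed'; does not c-command the reflexive — cannot bind it (Principle A).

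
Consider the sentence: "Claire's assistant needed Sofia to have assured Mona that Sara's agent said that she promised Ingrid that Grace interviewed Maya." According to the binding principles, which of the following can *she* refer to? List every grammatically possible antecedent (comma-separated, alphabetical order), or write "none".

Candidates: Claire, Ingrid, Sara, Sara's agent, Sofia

Claire, Sara, Sara's agent, Sofia

*she* is a pronoun; Principle B requires it to be free in its binding domain — the clause headed by 'promised'.
— Claire: possessor inside the subject DP of the matrix clause; does not c-command the pronoun — Principle B does not apply; allowed.
— Ingrid: object of the clause headed by 'promised'; is c-commanded by the pronoun; coreference would bind this R-expression — blocked (Principle C).
— Sara: possessor inside the subject DP of the clause headed by 'said'; does not c-command the pronoun — Principle B does not apply; allowed.
— Sara's agent: subject of the clause headed by 'said'; c-commands the pronoun but lies outside its binding domain — allowed.
— Sofia: subject of the clause headed by 'assured'; c-commands the pronoun but lies outside its binding domain — allowed.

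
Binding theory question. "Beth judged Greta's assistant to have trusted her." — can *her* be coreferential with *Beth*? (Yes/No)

Yes

*her* is a pronoun; Principle B requires it to be free in its binding domain — the clause headed by 'trusted'.
— Beth: subject of the matrix clause; c-commands the pronoun but lies outside its binding domain — allowed.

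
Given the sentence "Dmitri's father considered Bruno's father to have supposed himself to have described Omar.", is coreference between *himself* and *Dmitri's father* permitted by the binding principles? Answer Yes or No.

No

*himself* is a reflexive; Principle A requires it to be bound within its binding domain — the clause headed by 'supposed'.
— Dmitri's father: subject of the matrix clause; c-commands the reflexive but lies outside its binding domain — cannot bind it (Principle A).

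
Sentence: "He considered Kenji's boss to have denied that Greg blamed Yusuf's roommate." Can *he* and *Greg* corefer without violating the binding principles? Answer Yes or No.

No

*Greg* is an R-expression; Principle C requires it to be free (not bound by any c-commanding expression).
— he: subject of the matrix clause; the pronoun c-commands the R-expression — coreference blocked (Principle C).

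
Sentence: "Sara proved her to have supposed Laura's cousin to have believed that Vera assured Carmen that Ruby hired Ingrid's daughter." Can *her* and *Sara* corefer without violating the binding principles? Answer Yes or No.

No

*Sara* is an R-expression; Principle C requires it to be free (not bound by any c-commanding expression).
— her: subject of the clause headed by 'supposed'; the R-expression locally c-commands the pronoun — coreference blocked (Principle B on the pronoun).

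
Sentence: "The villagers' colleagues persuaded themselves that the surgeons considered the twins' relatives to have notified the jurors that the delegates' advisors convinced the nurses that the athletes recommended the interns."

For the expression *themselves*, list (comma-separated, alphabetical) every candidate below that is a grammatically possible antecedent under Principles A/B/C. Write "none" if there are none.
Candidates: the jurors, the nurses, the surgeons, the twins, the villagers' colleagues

*themselves* is a reflexive; Principle A requires it to be bound within its binding domain — the matrix clause.
— the jurors: object of the clause headed by 'notified'; does not c-command the reflexive — cannot bind it (Principle A).
— the nurses: object of the clause headed by 'convinced'; does not c-command the reflexive — cannot bind it (Principle A).
— the surgeons: subject of the clause headed by 'considered'; does not c-command the reflexive — cannot bind it (Principle A).
— the twins: possessor inside the subject DP of the clause headed by 'notified'; does not c-command the reflexive — cannot bind it (Principle A).
— the villagers' colleagues: subject of the matrix clause; c-commands the reflexive within its binding domain — allowed (Principle A).

the villagers' colleagues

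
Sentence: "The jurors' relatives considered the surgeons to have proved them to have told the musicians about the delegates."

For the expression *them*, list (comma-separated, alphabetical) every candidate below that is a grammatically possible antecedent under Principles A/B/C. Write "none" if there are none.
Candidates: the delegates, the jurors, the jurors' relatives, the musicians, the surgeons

the jurors, the jurors' relatives

*them* is a pronoun; Principle B requires it to be free in its binding domain — the clause headed by 'proved'.
— the delegates: second object of the clause headed by 'told'; is c-commanded by the pronoun; coreference would bind this R-expression — blocked (Principle C).
— the jurors: possessor inside the subject DP of the matrix clause; does not c-command the pronoun — Principle B does not apply; allowed.
— the jurors' relatives: subject of the matrix clause; c-commands the pronoun but lies outside its binding domain — allowed.
— the musicians: object of the clause headed by 'told'; is c-commanded by the pronoun; coreference would bind this R-expression — blocked (Principle C).
— the surgeons: subject of the clause headed by 'proved'; c-commands the pronoun within its binding domain — blocked (Principle B).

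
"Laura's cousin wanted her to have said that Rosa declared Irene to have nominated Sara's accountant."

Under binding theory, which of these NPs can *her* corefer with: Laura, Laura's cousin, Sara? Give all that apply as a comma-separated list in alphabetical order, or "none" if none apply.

Laura

*her* is a pronoun; Principle B requires it to be free in its binding domain — the matrix clause.
— Laura: possessor inside the subject DP of the matrix clause; does not c-command the pronoun — Principle B does not apply; allowed.
— Laura's cousin: subject of the matrix clause; c-commands the pronoun within its binding domain — blocked (Principle B).
— Sara: possessor inside the object DP of the clause headed by 'nominated'; is c-commanded by the pronoun; coreference would bind this R-expression — blocked (Principle C).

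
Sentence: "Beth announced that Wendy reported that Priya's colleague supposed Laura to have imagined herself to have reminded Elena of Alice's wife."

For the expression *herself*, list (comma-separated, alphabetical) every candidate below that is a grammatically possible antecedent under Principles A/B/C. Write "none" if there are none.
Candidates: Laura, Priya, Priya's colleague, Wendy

*herself* is a reflexive; Principle A requires it to be bound within its binding domain — the clause headed by 'imagined'.
— Laura: subject of the clause headed by 'imagined'; c-commands the reflexive within its binding domain — allowed (Principle A).
— Priya: possessor inside the subject DP of the clause headed by 'supposed'; does not c-command the reflexive — cannot bind it (Principle A).
— Priya's colleague: subject of the clause headed by 'supposed'; c-commands the reflexive but lies outside its binding domain — cannot bind it (Principle A).
— Wendy: subject of the clause headed by 'reported'; c-commands the reflexive but lies outside its binding domain — cannot bind it (Principle A).

Laura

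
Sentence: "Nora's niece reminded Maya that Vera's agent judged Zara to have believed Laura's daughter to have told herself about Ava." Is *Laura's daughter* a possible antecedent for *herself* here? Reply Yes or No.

Yes

*herself* is a reflexive; Principle A requires it to be bound within its binding domain — the clause headed by 'told'.
— Laura's daughter: subject of the clause headed by 'told'; c-commands the reflexive within its binding domain — allowed (Principle A).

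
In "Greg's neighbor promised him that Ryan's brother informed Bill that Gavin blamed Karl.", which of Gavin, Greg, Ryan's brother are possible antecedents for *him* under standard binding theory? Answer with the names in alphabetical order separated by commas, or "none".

Greg

*him* is a pronoun; Principle B requires it to be free in its binding domain — the matrix clause.
— Gavin: subject of the clause headed by 'blamed'; is c-commanded by the pronoun; coreference would bind this R-expression — blocked (Principle C).
— Greg: possessor inside the subject DP of the matrix clause; does not c-command the pronoun — Principle B does not apply; allowed.
— Ryan's brother: subject of the clause headed by 'informed'; is c-commanded by the pronoun; coreference would bind this R-expression — blocked (Principle C).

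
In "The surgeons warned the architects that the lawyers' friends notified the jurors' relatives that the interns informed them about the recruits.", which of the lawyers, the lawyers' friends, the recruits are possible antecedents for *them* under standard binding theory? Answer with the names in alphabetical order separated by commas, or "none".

the lawyers, the lawyers' friends

*them* is a pronoun; Principle B requires it to be free in its binding domain — the clause headed by 'informed'.
— the lawyers: possessor inside the subject DP of the clause headed by 'notified'; does not c-command the pronoun — Principle B does not apply; allowed.
— the lawyers' friends: subject of the clause headed by 'notified'; c-commands the pronoun but lies outside its binding domain — allowed.
— the recruits: second object of the clause headed by 'informed'; is c-commanded by the pronoun; coreference would bind this R-expression — blocked (Principle C).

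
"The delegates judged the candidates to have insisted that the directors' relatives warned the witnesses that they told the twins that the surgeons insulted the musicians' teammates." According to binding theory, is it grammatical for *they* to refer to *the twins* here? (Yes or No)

No

*the twins* is an R-expression; Principle C requires it to be free (not bound by any c-commanding expression).
— they: subject of the clause headed by 'told'; the pronoun c-commands the R-expression — coreference blocked (Principle C).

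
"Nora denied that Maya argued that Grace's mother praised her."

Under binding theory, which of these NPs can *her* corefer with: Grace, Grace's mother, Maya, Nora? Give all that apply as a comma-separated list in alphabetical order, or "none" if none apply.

Grace, Maya, Nora

*her* is a pronoun; Principle B requires it to be free in its binding domain — the clause headed by 'praised'.
— Grace: possessor inside the subject DP of the clause headed by 'praised'; does not c-command the pronoun — Principle B does not apply; allowed.
— Grace's mother: subject of the clause headed by 'praised'; c-commands the pronoun within its binding domain — blocked (Principle B).
— Maya: subject of the clause headed by 'argued'; c-commands the pronoun but lies outside its binding domain — allowed.
— Nora: subject of the matrix clause; c-commands the pronoun but lies outside its binding domain — allowed.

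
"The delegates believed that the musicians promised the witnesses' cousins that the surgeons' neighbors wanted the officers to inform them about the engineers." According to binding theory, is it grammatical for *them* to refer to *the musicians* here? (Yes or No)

*the musicians* is an R-expression; Principle C requires it to be free (not bound by any c-commanding expression).
— them: object of the clause headed by 'inform'; the pronoun does not c-command the R-expression — coreference allowed.

Yes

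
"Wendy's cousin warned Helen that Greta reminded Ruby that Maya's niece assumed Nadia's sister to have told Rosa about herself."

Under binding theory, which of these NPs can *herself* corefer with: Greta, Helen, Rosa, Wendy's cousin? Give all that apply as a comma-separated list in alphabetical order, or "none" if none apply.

Rosa

*herself* is a reflexive; Principle A requires it to be bound within its binding domain — the clause headed by 'told'.
— Greta: subject of the clause headed by 'reminded'; c-commands the reflexive but lies outside its binding domain — cannot bind it (Principle A).
— Helen: object of the matrix clause; c-commands the reflexive but lies outside its binding domain — cannot bind it (Principle A).
— Rosa: object of the clause headed by 'told'; c-commands the reflexive within its binding domain — allowed (Principle A).
— Wendy's cousin: subject of the matrix clause; c-commands the reflexive but lies outside its binding domain — cannot bind it (Principle A).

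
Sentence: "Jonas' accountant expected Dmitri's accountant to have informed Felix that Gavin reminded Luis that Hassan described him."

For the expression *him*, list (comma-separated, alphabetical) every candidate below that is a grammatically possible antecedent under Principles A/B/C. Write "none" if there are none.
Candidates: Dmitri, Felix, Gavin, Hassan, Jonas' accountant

*him* is a pronoun; Principle B requires it to be free in its binding domain — the clause headed by 'described'.
— Dmitri: possessor inside the subject DP of the clause headed by 'informed'; does not c-command the pronoun — Principle B does not apply; allowed.
— Felix: object of the clause headed by 'informed'; c-commands the pronoun but lies outside its binding domain — allowed.
— Gavin: subject of the clause headed by 'reminded'; c-commands the pronoun but lies outside its binding domain — allowed.
— Hassan: subject of the clause headed by 'described'; c-commands the pronoun within its binding domain — blocked (Principle B).
— Jonas' accountant: subject of the matrix clause; c-commands the pronoun but lies outside its binding domain — allowed.

Dmitri, Felix, Gavin, Jonas' accountant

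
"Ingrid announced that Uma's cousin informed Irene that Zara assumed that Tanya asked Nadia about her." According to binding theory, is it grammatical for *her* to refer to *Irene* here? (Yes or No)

*Irene* is an R-expression; Principle C requires it to be free (not bound by any c-commanding expression).
— her: second object of the clause headed by 'asked'; the pronoun does not c-command the R-expression — coreference allowed.

Yes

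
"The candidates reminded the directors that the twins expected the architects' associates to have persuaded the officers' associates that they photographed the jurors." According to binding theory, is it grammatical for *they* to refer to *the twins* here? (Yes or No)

Yes

*the twins* is an R-expression; Principle C requires it to be free (not bound by any c-commanding expression).
— they: subject of the clause headed by 'photographed'; the pronoun does not c-command the R-expression — coreference allowed.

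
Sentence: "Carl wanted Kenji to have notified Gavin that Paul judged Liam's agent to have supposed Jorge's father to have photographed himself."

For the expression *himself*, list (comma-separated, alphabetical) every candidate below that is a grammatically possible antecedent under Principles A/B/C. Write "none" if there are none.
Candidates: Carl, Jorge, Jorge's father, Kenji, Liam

Jorge's father

*himself* is a reflexive; Principle A requires it to be bound within its binding domain — the clause headed by 'photographed'.
— Carl: subject of the matrix clause; c-commands the reflexive but lies outside its binding domain — cannot bind it (Principle A).
— Jorge: possessor inside the subject DP of the clause headed by 'photographed'; does not c-command the reflexive — cannot bind it (Principle A).
— Jorge's father: subject of the clause headed by 'photographed'; c-commands the reflexive within its binding domain — allowed (Principle A).
— Kenji: subject of the clause headed by 'notified'; c-commands the reflexive but lies outside its binding domain — cannot bind it (Principle A).
— Liam: possessor inside the subject DP of the clause headed by 'supposed'; does not c-command the reflexive — cannot bind it (Principle A).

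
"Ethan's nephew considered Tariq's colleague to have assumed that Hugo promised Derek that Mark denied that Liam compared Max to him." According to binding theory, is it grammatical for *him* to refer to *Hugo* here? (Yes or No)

*Hugo* is an R-expression; Principle C requires it to be free (not bound by any c-commanding expression).
— him: second object of the clause headed by 'compared'; the pronoun does not c-command the R-expression — coreference allowed.

Yes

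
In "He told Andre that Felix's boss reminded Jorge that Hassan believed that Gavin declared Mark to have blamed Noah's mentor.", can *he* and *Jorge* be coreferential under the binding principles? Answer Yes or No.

*Jorge* is an R-expression; Principle C requires it to be free (not bound by any c-commanding expression).
— he: subject of the matrix clause; the pronoun c-commands the R-expression — coreference blocked (Principle C).

No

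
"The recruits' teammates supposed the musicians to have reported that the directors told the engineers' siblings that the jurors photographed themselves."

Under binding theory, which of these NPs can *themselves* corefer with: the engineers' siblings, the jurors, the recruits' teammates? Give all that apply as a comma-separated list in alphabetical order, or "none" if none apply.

*themselves* is a reflexive; Principle A requires it to be bound within its binding domain — the clause headed by 'photographed'.
— the engineers' siblings: object of the clause headed by 'told'; c-commands the reflexive but lies outside its binding domain — cannot bind it (Principle A).
— the jurors: subject of the clause headed by 'photographed'; c-commands the reflexive within its binding domain — allowed (Principle A).
— the recruits' teammates: subject of the matrix clause; c-commands the reflexive but lies outside its binding domain — cannot bind it (Principle A).

the jurors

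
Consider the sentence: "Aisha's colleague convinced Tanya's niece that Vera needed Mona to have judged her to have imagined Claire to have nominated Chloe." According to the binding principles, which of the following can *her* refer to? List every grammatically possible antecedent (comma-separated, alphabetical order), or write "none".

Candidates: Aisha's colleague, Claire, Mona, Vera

*her* is a pronoun; Principle B requires it to be free in its binding domain — the clause headed by 'judged'.
— Aisha's colleague: subject of the matrix clause; c-commands the pronoun but lies outside its binding domain — allowed.
— Claire: subject of the clause headed by 'nominated'; is c-commanded by the pronoun; coreference would bind this R-expression — blocked (Principle C).
— Mona: subject of the clause headed by 'judged'; c-commands the pronoun within its binding domain — blocked (Principle B).
— Vera: subject of the clause headed by 'needed'; c-commands the pronoun but lies outside its binding domain — allowed.

Aisha's colleague, Vera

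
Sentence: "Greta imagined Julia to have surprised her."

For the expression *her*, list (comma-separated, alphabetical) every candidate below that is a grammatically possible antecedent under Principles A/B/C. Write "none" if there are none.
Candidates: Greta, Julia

Greta

*her* is a pronoun; Principle B requires it to be free in its binding domain — the clause headed by 'surprised'.
— Greta: subject of the matrix clause; c-commands the pronoun but lies outside its binding domain — allowed.
— Julia: subject of the clause headed by 'surprised'; c-commands the pronoun within its binding domain — blocked (Principle B).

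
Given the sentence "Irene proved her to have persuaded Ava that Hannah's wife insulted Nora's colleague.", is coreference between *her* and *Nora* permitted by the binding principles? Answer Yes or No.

No

*her* is a pronoun; Principle B requires it to be free in its binding domain — the matrix clause.
— Nora: possessor inside the object DP of the clause headed by 'insulted'; is c-commanded by the pronoun; coreference would bind this R-expression — blocked (Principle C).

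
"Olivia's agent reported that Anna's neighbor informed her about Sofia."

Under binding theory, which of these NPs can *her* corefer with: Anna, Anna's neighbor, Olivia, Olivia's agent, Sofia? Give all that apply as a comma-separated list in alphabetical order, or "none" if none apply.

*her* is a pronoun; Principle B requires it to be free in its binding domain — the clause headed by 'informed'.
— Anna: possessor inside the subject DP of the clause headed by 'informed'; does not c-command the pronoun — Principle B does not apply; allowed.
— Anna's neighbor: subject of the clause headed by 'informed'; c-commands the pronoun within its binding domain — blocked (Principle B).
— Olivia: possessor inside the subject DP of the matrix clause; does not c-command the pronoun — Principle B does not apply; allowed.
— Olivia's agent: subject of the matrix clause; c-commands the pronoun but lies outside its binding domain — allowed.
— Sofia: second object of the clause headed by 'informed'; is c-commanded by the pronoun; coreference would bind this R-expression — blocked (Principle C).

Anna, Olivia, Olivia's agent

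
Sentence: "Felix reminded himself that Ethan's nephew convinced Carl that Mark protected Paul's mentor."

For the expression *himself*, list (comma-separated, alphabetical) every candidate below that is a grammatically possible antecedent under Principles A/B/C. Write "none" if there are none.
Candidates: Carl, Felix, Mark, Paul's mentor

*himself* is a reflexive; Principle A requires it to be bound within its binding domain — the matrix clause.
— Carl: object of the clause headed by 'convinced'; does not c-command the reflexive — cannot bind it (Principle A).
— Felix: subject of the matrix clause; c-commands the reflexive within its binding domain — allowed (Principle A).
— Mark: subject of the clause headed by 'protected'; does not c-command the reflexive — cannot bind it (Principle A).
— Paul's mentor: object of the clause headed by 'protected'; does not c-command the reflexive — cannot bind it (Principle A).

Felix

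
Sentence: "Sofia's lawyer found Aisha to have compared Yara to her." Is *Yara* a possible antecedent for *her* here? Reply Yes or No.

*her* is a pronoun; Principle B requires it to be free in its binding domain — the clause headed by 'compared'.
— Yara: object of the clause headed by 'compared'; c-commands the pronoun within its binding domain — blocked (Principle B).

No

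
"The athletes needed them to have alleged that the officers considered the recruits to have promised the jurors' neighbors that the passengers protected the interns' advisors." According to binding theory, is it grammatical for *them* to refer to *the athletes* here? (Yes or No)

*the athletes* is an R-expression; Principle C requires it to be free (not bound by any c-commanding expression).
— them: subject of the clause headed by 'alleged'; the R-expression locally c-commands the pronoun — coreference blocked (Principle B on the pronoun).

No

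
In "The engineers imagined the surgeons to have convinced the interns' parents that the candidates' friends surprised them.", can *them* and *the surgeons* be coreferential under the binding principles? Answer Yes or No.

Yes

*the surgeons* is an R-expression; Principle C requires it to be free (not bound by any c-commanding expression).
— them: object of the clause headed by 'surprised'; the pronoun does not c-command the R-expression — coreference allowed.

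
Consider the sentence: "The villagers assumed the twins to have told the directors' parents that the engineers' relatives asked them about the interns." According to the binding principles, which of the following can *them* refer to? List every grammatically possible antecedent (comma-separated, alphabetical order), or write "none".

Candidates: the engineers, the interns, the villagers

the engineers, the villagers

*them* is a pronoun; Principle B requires it to be free in its binding domain — the clause headed by 'asked'.
— the engineers: possessor inside the subject DP of the clause headed by 'asked'; does not c-command the pronoun — Principle B does not apply; allowed.
— the interns: second object of the clause headed by 'asked'; is c-commanded by the pronoun; coreference would bind this R-expression — blocked (Principle C).
— the villagers: subject of the matrix clause; c-commands the pronoun but lies outside its binding domain — allowed.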